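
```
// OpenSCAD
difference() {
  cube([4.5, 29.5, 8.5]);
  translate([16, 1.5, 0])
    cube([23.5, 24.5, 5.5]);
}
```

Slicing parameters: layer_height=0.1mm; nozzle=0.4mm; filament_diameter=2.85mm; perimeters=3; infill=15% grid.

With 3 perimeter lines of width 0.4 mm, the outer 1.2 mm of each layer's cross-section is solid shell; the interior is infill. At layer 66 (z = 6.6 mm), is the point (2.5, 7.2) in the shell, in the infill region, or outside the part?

At z = 6.6 mm: the 4.5×29.5 cube contributes its full rectangle; the cube at (16, 1.5) is not intersected at this z (z outside [0, 5.5]); Subtracting the remaining from the first: none of the subtracted shapes is present at this height, so the 4.5×29.5 cube is unchanged — 1 connected region. Overall, the cross-section is a single solid region. The nearest boundary edge runs (4.50, 0.00)→(4.50, 29.50); distance from the point to it = 2.00 mm. The point is inside the cross-section and 2.00 mm from the nearest boundary — more than the 1.2 mm shell width (3 × 0.4), so it's in the infill interior.

infill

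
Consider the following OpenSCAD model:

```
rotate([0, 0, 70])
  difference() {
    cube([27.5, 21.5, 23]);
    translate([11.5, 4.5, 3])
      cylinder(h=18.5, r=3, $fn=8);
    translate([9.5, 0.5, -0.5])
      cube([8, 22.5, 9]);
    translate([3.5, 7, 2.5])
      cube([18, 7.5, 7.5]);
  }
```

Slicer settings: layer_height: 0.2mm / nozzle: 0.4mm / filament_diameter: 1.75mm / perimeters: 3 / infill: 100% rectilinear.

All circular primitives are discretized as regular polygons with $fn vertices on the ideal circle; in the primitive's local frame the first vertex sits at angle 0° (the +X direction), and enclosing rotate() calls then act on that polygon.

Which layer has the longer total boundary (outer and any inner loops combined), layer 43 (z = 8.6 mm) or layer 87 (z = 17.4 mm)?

Layer 43 (z = 8.6): the 27.5×21.5 cube contributes its full rectangle (perimeter 98.00 mm); the r=3 cylinder at (11.5, 4.5) gives a regular 8-gon of circumradius 3 (constant along its height) (perimeter = 2·8·3.000·sin(180°/8) = 18.37 mm); the cube at (9.5, 0.5) is not intersected at this z (z outside [-0.5, 8.5]); the cube at (3.5, 7) is present — its section is the full 18×7.5 rectangle (perimeter 51.00 mm); Taking the first minus the rest: starting from the 27.5×21.5 cube, the r=3 cylinder at (11.5, 4.5) lies wholly inside it (removes its full 25.46 mm² and its 18.37 mm outline becomes a hole wall); the 18×7.5 cube at (3.5, 7) partially overlaps it — only the 134.40 mm² overlap (of its 135.00 mm²) is removed, clipping the outline — boundary (outer + 1 inner loop) = 162.34 mm; (rotated 70° about Z; rotation is an isometry so areas/perimeters/island counts are preserved). So its perimeter = 162.34 mm. Layer 87 (z = 17.4): the cube is present — its section is the full 27.5×21.5 rectangle (perimeter 98.00 mm); the r=3 cylinder at (11.5, 4.5) contributes a regular 8-gon of circumradius 3 (perimeter = 2·8·3.000·sin(180°/8) = 18.37 mm); the cube at (9.5, 0.5) is not intersected at this z (z outside [-0.5, 8.5]); the cube at (3.5, 7) is not intersected at this z (z outside [2.5, 10]); Taking the first minus the rest: starting from the 27.5×21.5 cube, the r=3 cylinder at (11.5, 4.5) lies wholly inside it (removes its full 25.46 mm² and its 18.37 mm outline becomes a hole wall) — boundary (outer + 1 inner loop) = 116.37 mm; (rotated 70° about Z; rotation is an isometry so areas/perimeters/island counts are preserved). So its perimeter = 116.37 mm. Layer 43 is larger (162.34 vs 116.37 mm).

layer 43 (z = 8.6 mm)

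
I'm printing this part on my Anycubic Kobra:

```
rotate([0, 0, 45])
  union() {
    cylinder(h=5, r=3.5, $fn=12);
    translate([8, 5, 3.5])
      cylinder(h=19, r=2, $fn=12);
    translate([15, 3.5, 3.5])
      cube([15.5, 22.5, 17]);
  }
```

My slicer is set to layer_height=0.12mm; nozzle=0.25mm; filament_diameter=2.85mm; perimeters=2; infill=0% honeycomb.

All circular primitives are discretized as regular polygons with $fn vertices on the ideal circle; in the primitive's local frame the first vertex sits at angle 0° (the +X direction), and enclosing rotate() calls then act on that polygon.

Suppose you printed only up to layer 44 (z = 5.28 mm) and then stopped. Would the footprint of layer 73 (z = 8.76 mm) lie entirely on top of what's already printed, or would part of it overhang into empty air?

entirely on top

Compare the two slices. At z = 5.28: the cylinder is not intersected at this z (z outside [0, 5]); the r=2 cylinder at (8, 5) gives a regular 12-gon of circumradius 2 (constant along its height) (area = (12/2)·2.000²·sin(360°/12) = 12.00 mm²); the 15.5×22.5 cube at (15, 3.5) contributes its full rectangle (area 348.75 mm²); Taking the union: the 2 present regions are separate (no shared area or edge), so areas and boundary lengths simply add and each stays a separate island — area = 360.75 mm²; (rotated 45° about Z; rotation is an isometry so areas/perimeters/island counts are preserved). At z = 8.76: the cylinder does not reach this height (z outside [0, 5]); the r=2 cylinder at (8, 5) gives a regular 12-gon of circumradius 2 (constant along its height) (area = (12/2)·2.000²·sin(360°/12) = 12.00 mm²); the 15.5×22.5 cube at (15, 3.5) contributes its full rectangle (area 348.75 mm²); Merging all regions: the 2 present regions are separate (no shared area or edge), so areas and boundary lengths simply add and each stays a separate island — area = 360.75 mm²; (whole slice rotated 45° about Z — lengths, areas and connectivity unchanged). Checking containment: the cross-section at z = 8.76 is a subset of the cross-section at z = 5.28.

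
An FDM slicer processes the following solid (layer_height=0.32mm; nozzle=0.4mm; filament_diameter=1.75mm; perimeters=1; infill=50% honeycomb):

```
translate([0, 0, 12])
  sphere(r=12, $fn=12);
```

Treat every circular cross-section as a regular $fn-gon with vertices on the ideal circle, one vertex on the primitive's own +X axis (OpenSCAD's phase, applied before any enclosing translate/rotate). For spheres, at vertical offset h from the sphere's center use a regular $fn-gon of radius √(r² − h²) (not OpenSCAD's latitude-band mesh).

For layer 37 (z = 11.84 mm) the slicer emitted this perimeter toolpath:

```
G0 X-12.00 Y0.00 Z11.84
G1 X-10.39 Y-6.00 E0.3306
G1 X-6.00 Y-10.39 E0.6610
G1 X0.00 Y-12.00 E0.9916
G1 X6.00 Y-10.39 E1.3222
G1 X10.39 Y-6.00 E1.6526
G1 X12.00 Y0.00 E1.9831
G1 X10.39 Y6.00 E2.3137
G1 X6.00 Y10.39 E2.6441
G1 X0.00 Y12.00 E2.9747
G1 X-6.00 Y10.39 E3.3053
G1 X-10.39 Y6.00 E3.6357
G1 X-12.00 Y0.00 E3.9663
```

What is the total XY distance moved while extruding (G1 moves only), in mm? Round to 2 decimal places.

Sum the Euclidean lengths of each G1 segment: total = 74.53 mm.

74.53 mm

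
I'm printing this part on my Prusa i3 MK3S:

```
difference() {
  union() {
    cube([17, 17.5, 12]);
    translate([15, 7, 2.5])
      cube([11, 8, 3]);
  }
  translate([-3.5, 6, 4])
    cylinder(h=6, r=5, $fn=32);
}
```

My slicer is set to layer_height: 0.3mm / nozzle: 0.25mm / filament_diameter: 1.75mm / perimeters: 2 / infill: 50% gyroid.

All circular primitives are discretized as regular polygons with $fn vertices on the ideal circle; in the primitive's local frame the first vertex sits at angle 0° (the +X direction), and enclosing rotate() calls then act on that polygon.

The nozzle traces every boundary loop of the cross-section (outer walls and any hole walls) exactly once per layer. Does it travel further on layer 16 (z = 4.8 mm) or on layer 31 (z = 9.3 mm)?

Layer 16 (z = 4.8): the cube (footprint 17×17.5) is included at this height (perimeter 69.00 mm); the cube at (15, 7) (footprint 11×8) is included at this height (perimeter 38.00 mm); Combining (union): the regions partially overlap (shared area 16.00 mm²), so the edge portions inside another operand are dropped and the merged outline is re-measured after clipping — boundary = 87.00 mm; the cylinder at (-3.5, 6): section is a regular 32-gon, circumradius r=5 (perimeter = 2·32·5.000·sin(180°/32) = 31.37 mm); Subtracting the remaining from the first: starting from that combined region, the r=5 cylinder at (-3.5, 6) partially overlaps it — only the 7.26 mm² overlap (of its 78.04 mm²) is removed, clipping the outline — boundary = 87.80 mm. So its perimeter = 87.80 mm. Layer 31 (z = 9.3): the cube is present — its section is the full 17×17.5 rectangle (perimeter 69.00 mm); the cube at (15, 7) is absent (z outside [2.5, 5.5]); Taking the union: only the 17×17.5 cube is present, so the union is just that shape — boundary = 69.00 mm; the cylinder at (-3.5, 6): section is a regular 32-gon, circumradius r=5 (perimeter = 2·32·5.000·sin(180°/32) = 31.37 mm); Subtracting the remaining from the first: starting from the result so far, the r=5 cylinder at (-3.5, 6) partially overlaps it — only the 7.26 mm² overlap (of its 78.04 mm²) is removed, clipping the outline — boundary = 69.80 mm. So its perimeter = 69.80 mm. Layer 16 is larger (87.80 vs 69.80 mm).

layer 16 (z = 4.8 mm)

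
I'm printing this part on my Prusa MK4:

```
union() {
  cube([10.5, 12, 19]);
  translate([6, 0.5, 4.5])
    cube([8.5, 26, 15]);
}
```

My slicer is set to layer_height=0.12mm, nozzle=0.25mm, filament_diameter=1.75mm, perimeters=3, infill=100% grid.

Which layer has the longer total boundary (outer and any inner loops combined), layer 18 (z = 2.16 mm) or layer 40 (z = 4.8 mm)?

Layer 18 (z = 2.16): the 10.5×12 cube contributes its full rectangle (perimeter 45.00 mm); the cube at (6, 0.5) is not intersected at this z (z outside [4.5, 19.5]); Merging all regions: only the 10.5×12 cube is present, so the union is just that shape — boundary = 45.00 mm. So its perimeter = 45.00 mm. Layer 40 (z = 4.8): the cube is present — its section is the full 10.5×12 rectangle (perimeter 45.00 mm); the 8.5×26 cube at (6, 0.5) contributes its full rectangle (perimeter 69.00 mm); Combining (union): the regions partially overlap (shared area 51.75 mm²), so the edge portions inside another operand are dropped and the merged outline is re-measured after clipping — boundary = 82.00 mm. So its perimeter = 82.00 mm. Layer 40 is larger (82.00 vs 45.00 mm).

layer 40 (z = 4.8 mm)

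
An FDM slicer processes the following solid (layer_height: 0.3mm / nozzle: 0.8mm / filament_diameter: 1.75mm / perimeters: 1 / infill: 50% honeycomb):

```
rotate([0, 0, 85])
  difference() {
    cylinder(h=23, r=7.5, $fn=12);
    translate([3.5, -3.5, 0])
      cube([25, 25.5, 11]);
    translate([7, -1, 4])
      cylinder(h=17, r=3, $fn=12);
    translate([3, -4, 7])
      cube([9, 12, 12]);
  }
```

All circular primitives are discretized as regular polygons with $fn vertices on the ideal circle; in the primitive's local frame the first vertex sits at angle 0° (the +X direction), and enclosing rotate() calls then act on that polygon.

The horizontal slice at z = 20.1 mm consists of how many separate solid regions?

1

At z = 20.1 mm: the cylinder: section is a regular 12-gon, circumradius r=7.5; the cube at (3.5, -3.5) does not reach this height (z outside [0, 11]); the cylinder at (7, -1): section is a regular 12-gon, circumradius r=3; the cube at (3, -4) is not intersected at this z (z outside [7, 19]); After the difference (first − rest): starting from the r=7.5 cylinder, the r=3 cylinder at (7, -1) partially overlaps it — only the 13.86 mm² overlap (of its 27.00 mm²) is removed, clipping the outline — 1 connected region; (rotated 85° about Z; rotation is an isometry so areas/perimeters/island counts are preserved). The result has 1 disconnected region.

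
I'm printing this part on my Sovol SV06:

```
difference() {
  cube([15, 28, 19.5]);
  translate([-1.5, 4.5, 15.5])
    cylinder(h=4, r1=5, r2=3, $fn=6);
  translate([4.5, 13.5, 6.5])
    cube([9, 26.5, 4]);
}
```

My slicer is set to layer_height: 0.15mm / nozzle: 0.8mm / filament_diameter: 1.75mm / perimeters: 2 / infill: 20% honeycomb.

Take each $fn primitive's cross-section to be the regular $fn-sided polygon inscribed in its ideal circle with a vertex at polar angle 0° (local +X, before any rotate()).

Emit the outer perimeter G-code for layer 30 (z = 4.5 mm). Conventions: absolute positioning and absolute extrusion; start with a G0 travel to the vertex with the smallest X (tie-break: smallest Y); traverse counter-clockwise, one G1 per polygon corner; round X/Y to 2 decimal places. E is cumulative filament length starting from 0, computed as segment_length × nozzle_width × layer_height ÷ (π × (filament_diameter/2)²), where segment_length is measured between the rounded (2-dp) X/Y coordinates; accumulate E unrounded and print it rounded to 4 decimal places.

At z = 4.5 mm: the cube is present — its section is the full 15×28 rectangle; the cone at (-1.5, 4.5) does not reach this height (z outside [15.5, 19.5]); the cube at (4.5, 13.5) is absent (z outside [6.5, 10.5]); After the difference (first − rest): none of the subtracted shapes is present at this height, so the 15×28 cube is unchanged — 1 connected region. The outline is a single polygon with 4 vertices. Extrusion per mm of travel: 0.8 × 0.15 / (π × 0.875²) = 0.049890. Accumulating E over each segment gives final E = 4.2906.

G0 X0.00 Y0.00 Z4.50
G1 X15.00 Y0.00 E0.7484
G1 X15.00 Y28.00 E2.1453
G1 X0.00 Y28.00 E2.8936
G1 X0.00 Y0.00 E4.2906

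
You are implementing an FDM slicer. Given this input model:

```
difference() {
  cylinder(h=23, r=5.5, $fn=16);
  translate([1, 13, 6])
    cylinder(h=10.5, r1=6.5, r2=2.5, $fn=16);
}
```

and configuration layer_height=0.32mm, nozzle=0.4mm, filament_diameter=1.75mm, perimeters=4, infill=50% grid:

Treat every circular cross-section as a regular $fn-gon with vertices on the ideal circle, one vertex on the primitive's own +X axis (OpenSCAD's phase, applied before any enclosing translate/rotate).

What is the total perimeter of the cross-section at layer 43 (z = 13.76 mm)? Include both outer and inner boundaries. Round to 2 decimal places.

34.34 mm

At z = 13.76 mm: the r=5.5 cylinder contributes a regular 16-gon of circumradius 5.5 (perimeter = 2·16·5.500·sin(180°/16) = 34.34 mm); the cone at (1, 13): at t=0.739 of its height the radius interpolates to r₁+(r₂−r₁)t = 3.544, giving a regular 16-gon of that circumradius (perimeter = 2·16·3.544·sin(180°/16) = 22.12 mm); Subtracting the remaining from the first: starting from the r=5.5 cylinder, the cone at (1, 13) misses the remaining region (no effect) — boundary = 34.34 mm. Overall, the cross-section is a single solid region. Total boundary length (outer) = 34.34 mm.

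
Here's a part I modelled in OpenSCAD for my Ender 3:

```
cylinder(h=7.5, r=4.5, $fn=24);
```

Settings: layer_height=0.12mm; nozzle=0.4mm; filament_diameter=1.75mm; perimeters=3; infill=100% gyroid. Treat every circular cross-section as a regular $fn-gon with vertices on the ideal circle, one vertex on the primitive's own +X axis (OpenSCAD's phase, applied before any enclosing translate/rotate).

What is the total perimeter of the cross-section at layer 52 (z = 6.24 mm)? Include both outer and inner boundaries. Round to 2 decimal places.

28.19 mm

At z = 6.24 mm: the cylinder: section is a regular 24-gon, circumradius r=4.5 (perimeter = 2·24·4.500·sin(180°/24) = 28.19 mm). Overall, the cross-section is a single solid region. Total boundary length (outer) = 28.19 mm.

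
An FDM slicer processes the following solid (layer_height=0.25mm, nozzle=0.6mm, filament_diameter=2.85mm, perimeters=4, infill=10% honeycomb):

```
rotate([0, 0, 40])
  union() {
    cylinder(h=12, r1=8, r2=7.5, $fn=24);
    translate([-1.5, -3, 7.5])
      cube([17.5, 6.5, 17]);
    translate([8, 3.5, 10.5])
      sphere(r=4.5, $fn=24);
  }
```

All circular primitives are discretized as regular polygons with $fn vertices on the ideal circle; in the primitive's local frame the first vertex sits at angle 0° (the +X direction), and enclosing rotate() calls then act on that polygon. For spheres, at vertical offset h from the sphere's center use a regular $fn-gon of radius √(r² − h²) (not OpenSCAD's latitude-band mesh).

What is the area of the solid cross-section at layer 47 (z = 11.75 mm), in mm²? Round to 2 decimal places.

256.97 mm²

At z = 11.75 mm: the cone: at t=0.979 of its height the radius interpolates to r₁+(r₂−r₁)t = 7.510, giving a regular 24-gon of that circumradius (area = (24/2)·7.510²·sin(360°/24) = 175.19 mm²); the cube at (-1.5, -3) (footprint 17.5×6.5) is included at this height (area 113.75 mm²); the r=4.5 sphere at (8, 3.5) contributes a regular 24-gon of circumradius √(4.5²−1.25²) = 4.323 (area = (24/2)·4.323²·sin(360°/24) = 58.04 mm²); Taking the union: the regions partially overlap — summed areas 346.98 mm² minus the doubly-counted overlap 90.01 mm² gives 256.97 mm² — area = 256.97 mm²; (whole slice rotated 40° about Z — lengths, areas and connectivity unchanged). Overall, the cross-section is a single solid region. Net area = 256.97 mm².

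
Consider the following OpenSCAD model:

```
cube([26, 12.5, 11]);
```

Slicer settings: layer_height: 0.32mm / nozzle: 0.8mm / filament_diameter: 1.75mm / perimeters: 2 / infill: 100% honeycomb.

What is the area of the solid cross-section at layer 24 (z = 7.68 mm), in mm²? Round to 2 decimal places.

325.00 mm²

At z = 7.68 mm: the cube is present — its section is the full 26×12.5 rectangle (area 325.00 mm²). Overall, the cross-section is a single solid region. Net area = 325.00 mm².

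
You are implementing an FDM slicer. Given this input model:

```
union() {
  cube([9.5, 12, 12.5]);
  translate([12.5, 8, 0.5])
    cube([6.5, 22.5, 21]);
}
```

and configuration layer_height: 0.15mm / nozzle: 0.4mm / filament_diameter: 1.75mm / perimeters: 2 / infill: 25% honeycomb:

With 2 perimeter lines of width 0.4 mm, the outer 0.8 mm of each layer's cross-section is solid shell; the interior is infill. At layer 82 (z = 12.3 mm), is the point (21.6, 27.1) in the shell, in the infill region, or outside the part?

outside

At z = 12.3 mm: the cube (footprint 9.5×12) is included at this height; the cube at (12.5, 8) (footprint 6.5×22.5) is included at this height; Taking the union: the 2 present regions are separate (no shared area or edge), so areas and boundary lengths simply add and each stays a separate island — 2 connected regions. Overall, the cross-section has 2 separate islands. The nearest boundary edge runs (19.00, 30.50)→(19.00, 8.00); distance from the point to it = 2.60 mm. The point is not inside any of the regions above, so it lies outside the cross-section (2.60 mm from the nearest boundary).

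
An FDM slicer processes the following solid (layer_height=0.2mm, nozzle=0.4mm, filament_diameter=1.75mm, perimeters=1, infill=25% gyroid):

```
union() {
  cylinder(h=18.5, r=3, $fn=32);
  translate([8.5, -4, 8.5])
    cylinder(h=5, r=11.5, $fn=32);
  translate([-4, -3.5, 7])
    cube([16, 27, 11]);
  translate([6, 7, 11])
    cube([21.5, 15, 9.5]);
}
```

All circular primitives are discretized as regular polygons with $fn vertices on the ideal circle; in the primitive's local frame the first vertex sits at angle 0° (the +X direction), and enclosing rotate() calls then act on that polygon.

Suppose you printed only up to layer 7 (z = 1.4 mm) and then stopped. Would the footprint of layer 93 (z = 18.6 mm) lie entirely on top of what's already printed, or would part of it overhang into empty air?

part overhangs

Compare the two slices. At z = 1.4: the cylinder: section is a regular 32-gon, circumradius r=3 (area = (32/2)·3.000²·sin(360°/32) = 28.09 mm²); the cylinder at (8.5, -4) does not reach this height (z outside [8.5, 13.5]); the cube at (-4, -3.5) is absent (z outside [7, 18]); the cube at (6, 7) is not intersected at this z (z outside [11, 20.5]); Merging all regions: only the r=3 cylinder is present, so the union is just that shape — area = 28.09 mm². At z = 18.6: the cylinder is absent (z outside [0, 18.5]); the cylinder at (8.5, -4) does not reach this height (z outside [8.5, 13.5]); the cube at (-4, -3.5) does not reach this height (z outside [7, 18]); the cube at (6, 7) is present — its section is the full 21.5×15 rectangle (area 322.50 mm²); Taking the union: only the 21.5×15 cube at (6, 7) is present, so the union is just that shape — area = 322.50 mm². Checking containment: at z = 18.6 the cross-section extends beyond the z = 1.4 cross-section by about 322.50 mm².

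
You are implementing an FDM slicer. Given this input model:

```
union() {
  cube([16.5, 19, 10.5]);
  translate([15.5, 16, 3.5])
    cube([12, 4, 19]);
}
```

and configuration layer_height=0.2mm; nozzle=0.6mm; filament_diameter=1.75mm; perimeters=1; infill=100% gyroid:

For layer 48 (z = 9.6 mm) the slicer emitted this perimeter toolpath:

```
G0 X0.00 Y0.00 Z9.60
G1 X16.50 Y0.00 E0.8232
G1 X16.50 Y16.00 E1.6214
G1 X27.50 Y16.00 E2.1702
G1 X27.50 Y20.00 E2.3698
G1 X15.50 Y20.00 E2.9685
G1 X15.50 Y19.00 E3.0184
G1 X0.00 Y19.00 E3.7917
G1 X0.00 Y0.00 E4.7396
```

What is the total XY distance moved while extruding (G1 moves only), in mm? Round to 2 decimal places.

Sum the Euclidean lengths of each G1 segment: total = 95.00 mm.

95.00 mm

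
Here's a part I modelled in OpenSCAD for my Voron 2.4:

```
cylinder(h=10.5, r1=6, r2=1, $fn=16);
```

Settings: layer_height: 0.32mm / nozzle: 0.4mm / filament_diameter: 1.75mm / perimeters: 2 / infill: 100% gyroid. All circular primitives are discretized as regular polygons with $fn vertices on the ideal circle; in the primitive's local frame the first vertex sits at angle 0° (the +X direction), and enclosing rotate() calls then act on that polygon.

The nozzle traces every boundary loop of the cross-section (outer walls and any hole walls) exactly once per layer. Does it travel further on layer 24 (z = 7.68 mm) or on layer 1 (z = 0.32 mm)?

Layer 24 (z = 7.68): the cone: at t=0.731 of its height the radius interpolates to r₁+(r₂−r₁)t = 2.343, giving a regular 16-gon of that circumradius (perimeter = 2·16·2.343·sin(180°/16) = 14.63 mm). So its perimeter = 14.63 mm. Layer 1 (z = 0.32): the cone contributes a regular 16-gon of circumradius 5.848 (interpolated between r1=6 and r2=1 at t=0.030) (perimeter = 2·16·5.848·sin(180°/16) = 36.51 mm). So its perimeter = 36.51 mm. Layer 1 is larger (36.51 vs 14.63 mm).

layer 1 (z = 0.32 mm)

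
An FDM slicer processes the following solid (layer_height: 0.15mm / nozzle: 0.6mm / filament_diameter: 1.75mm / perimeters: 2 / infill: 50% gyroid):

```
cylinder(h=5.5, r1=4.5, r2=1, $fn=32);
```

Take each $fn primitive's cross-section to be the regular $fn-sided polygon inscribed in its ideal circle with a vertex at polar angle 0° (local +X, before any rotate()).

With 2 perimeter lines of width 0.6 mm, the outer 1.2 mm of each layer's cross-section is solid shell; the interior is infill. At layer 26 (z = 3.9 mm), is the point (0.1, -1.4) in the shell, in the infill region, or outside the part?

shell

At z = 3.9 mm: the cone contributes a regular 32-gon of circumradius 2.018 (interpolated between r1=4.5 and r2=1 at t=0.709). Overall, the cross-section is a single solid region. The nearest boundary edge runs (-0.00, -2.02)→(0.39, -1.98); distance from the point to it = 0.61 mm. The point is inside the cross-section, 0.61 mm from the nearest boundary — within the 1.2 mm shell band (2 × 0.6).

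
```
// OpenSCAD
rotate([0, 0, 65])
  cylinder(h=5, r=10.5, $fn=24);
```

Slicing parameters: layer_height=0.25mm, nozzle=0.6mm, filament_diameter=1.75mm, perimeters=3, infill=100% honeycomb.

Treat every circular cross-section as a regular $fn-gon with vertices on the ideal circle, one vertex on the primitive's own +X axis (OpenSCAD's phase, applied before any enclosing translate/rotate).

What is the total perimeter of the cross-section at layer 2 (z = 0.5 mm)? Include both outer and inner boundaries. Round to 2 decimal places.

65.79 mm

At z = 0.5 mm: the r=10.5 cylinder gives a regular 24-gon of circumradius 10.5 (constant along its height) (perimeter = 2·24·10.500·sin(180°/24) = 65.79 mm); (rotated 65° about Z; rotation is an isometry so areas/perimeters/island counts are preserved). Overall, the cross-section is a single solid region. Total boundary length (outer) = 65.79 mm.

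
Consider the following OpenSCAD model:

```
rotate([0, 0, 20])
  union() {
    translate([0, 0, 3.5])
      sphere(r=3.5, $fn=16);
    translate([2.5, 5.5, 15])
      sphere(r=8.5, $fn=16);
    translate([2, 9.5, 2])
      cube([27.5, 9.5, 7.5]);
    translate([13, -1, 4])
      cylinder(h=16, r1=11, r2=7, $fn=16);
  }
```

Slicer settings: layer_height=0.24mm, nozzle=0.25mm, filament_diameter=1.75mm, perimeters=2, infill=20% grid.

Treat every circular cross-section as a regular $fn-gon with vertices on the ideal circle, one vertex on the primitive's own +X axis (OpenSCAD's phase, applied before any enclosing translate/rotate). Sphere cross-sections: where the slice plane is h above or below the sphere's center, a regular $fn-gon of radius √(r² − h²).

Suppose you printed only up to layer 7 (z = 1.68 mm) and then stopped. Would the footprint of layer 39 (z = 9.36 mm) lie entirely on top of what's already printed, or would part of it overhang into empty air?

Compare the two slices. At z = 1.68: the sphere: section is a regular 16-gon, circumradius = √(r²−h²) = √(3.5²−1.82²) = 2.990 (area = (16/2)·2.990²·sin(360°/16) = 27.36 mm²); the sphere at (2.5, 5.5) does not reach this height (|z−center|=13.320 > r=8.5); the cube at (2, 9.5) is not intersected at this z (z outside [2, 9.5]); the cone at (13, -1) does not reach this height (z outside [4, 20]); Taking the union: only the r=3.5 sphere is present, so the union is just that shape — area = 27.36 mm²; (whole slice rotated 20° about Z — lengths, areas and connectivity unchanged). At z = 9.36: the sphere is not intersected at this z (|z−center|=5.860 > r=3.5); the r=8.5 sphere at (2.5, 5.5) slices to a regular 16-gon of circumradius 6.359 (√(r²−h²) with h=5.64 from center) (area = (16/2)·6.359²·sin(360°/16) = 123.81 mm²); the cube at (2, 9.5) (footprint 27.5×9.5) is included at this height (area 261.25 mm²); the cone at (13, -1) (r1=11→r2=7) has section circumradius 9.660 here — a regular 16-gon (area = (16/2)·9.660²·sin(360°/16) = 285.68 mm²); Taking the union: the regions partially overlap — summed areas 670.74 mm² minus the doubly-counted overlap 31.43 mm² gives 639.31 mm² — area = 639.31 mm²; (rotated 20° about Z; rotation is an isometry so areas/perimeters/island counts are preserved). Checking containment: at z = 9.36 the cross-section extends beyond the z = 1.68 cross-section by about 625.61 mm².

part overhangs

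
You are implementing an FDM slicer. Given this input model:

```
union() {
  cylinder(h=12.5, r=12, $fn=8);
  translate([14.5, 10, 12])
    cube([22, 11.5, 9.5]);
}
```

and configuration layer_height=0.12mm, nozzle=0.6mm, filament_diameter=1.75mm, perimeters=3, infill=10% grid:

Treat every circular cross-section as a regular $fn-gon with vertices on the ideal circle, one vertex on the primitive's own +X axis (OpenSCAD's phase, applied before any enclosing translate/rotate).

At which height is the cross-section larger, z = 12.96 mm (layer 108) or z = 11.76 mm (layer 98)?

layer 98 (z = 11.76 mm)

Layer 108 (z = 12.96): the cylinder is absent (z outside [0, 12.5]); the cube at (14.5, 10) (footprint 22×11.5) is included at this height (area 253.00 mm²); Merging all regions: only the 22×11.5 cube at (14.5, 10) is present, so the union is just that shape — area = 253.00 mm². So its area = 253.00 mm². Layer 98 (z = 11.76): the r=12 cylinder contributes a regular 8-gon of circumradius 12 (area = (8/2)·12.000²·sin(360°/8) = 407.29 mm²); the cube at (14.5, 10) is not intersected at this z (z outside [12, 21.5]); Merging all regions: only the r=12 cylinder is present, so the union is just that shape — area = 407.29 mm². So its area = 407.29 mm². Layer 98 is larger (407.29 vs 253.00 mm²).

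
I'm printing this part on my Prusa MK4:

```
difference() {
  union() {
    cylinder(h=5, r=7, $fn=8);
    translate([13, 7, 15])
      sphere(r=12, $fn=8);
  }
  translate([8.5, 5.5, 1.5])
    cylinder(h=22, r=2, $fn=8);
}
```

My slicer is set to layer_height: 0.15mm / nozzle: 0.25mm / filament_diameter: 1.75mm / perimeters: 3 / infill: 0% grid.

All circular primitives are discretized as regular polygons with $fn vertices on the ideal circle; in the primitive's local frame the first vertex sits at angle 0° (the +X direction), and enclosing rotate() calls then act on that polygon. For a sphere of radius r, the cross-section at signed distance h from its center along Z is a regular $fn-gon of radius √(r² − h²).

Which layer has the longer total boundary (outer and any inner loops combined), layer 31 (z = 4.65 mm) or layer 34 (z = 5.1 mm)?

layer 31 (z = 4.65 mm)

Layer 31 (z = 4.65): the r=7 cylinder contributes a regular 8-gon of circumradius 7 (perimeter = 2·8·7.000·sin(180°/8) = 42.86 mm); the r=12 sphere at (13, 7) contributes a regular 8-gon of circumradius √(12²−10.35²) = 6.073 (perimeter = 2·8·6.073·sin(180°/8) = 37.18 mm); Taking the union: the 2 present regions are separate (no shared area or edge), so areas and boundary lengths simply add and each stays a separate island — boundary = 80.04 mm; the r=2 cylinder at (8.5, 5.5) gives a regular 8-gon of circumradius 2 (constant along its height) (perimeter = 2·8·2.000·sin(180°/8) = 12.25 mm); Taking the first minus the rest: starting from the result so far, the r=2 cylinder at (8.5, 5.5) partially overlaps it — only the 8.89 mm² overlap (of its 11.31 mm²) is removed, clipping the outline — boundary = 84.55 mm. So its perimeter = 84.55 mm. Layer 34 (z = 5.1): the cylinder is not intersected at this z (z outside [0, 5]); the r=12 sphere at (13, 7) slices to a regular 8-gon of circumradius 6.782 (√(r²−h²) with h=9.9 from center) (perimeter = 2·8·6.782·sin(180°/8) = 41.52 mm); Merging all regions: only the r=12 sphere at (13, 7) is present, so the union is just that shape — boundary = 41.52 mm; the r=2 cylinder at (8.5, 5.5) contributes a regular 8-gon of circumradius 2 (perimeter = 2·8·2.000·sin(180°/8) = 12.25 mm); Subtracting the remaining from the first: starting from that combined region, the r=2 cylinder at (8.5, 5.5) partially overlaps it — only the 10.73 mm² overlap (of its 11.31 mm²) is removed, clipping the outline — boundary = 49.19 mm. So its perimeter = 49.19 mm. Layer 31 is larger (84.55 vs 49.19 mm).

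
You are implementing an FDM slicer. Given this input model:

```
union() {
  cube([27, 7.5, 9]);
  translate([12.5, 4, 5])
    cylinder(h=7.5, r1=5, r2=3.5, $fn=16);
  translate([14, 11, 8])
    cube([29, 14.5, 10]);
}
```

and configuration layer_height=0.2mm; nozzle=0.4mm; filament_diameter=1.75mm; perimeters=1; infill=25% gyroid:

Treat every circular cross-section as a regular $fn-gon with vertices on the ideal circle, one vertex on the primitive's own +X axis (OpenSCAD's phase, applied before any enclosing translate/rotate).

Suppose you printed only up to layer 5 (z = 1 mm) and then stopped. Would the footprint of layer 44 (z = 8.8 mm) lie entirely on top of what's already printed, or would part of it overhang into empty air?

Compare the two slices. At z = 1: the 27×7.5 cube contributes its full rectangle (area 202.50 mm²); the cone at (12.5, 4) is not intersected at this z (z outside [5, 12.5]); the cube at (14, 11) is not intersected at this z (z outside [8, 18]); Combining (union): only the 27×7.5 cube is present, so the union is just that shape — area = 202.50 mm². At z = 8.8: the cube (footprint 27×7.5) is included at this height (area 202.50 mm²); the cone at (12.5, 4) (r1=5→r2=3.5) has section circumradius 4.240 here — a regular 16-gon (area = (16/2)·4.240²·sin(360°/16) = 55.04 mm²); the cube at (14, 11) is present — its section is the full 29×14.5 rectangle (area 420.50 mm²); Combining (union): the regions partially overlap — summed areas 678.04 mm² minus the doubly-counted overlap 52.61 mm² gives 625.43 mm² — area = 625.43 mm². Checking containment: at z = 8.8 the cross-section extends beyond the z = 1 cross-section by about 422.93 mm².

part overhangs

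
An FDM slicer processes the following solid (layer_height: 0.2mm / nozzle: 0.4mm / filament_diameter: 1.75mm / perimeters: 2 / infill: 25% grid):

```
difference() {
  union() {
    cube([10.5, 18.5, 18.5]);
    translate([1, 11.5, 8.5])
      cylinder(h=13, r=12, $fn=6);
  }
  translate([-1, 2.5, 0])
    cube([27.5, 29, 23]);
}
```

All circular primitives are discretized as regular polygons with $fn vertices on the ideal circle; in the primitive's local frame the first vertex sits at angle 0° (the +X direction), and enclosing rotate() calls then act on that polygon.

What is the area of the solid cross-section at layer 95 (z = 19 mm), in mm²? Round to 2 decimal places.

At z = 19 mm: the cube is absent (z outside [0, 18.5]); the r=12 cylinder at (1, 11.5) contributes a regular 6-gon of circumradius 12 (area = (6/2)·12.000²·sin(360°/6) = 374.12 mm²); Combining (union): only the r=12 cylinder at (1, 11.5) is present, so the union is just that shape — area = 374.12 mm²; the cube at (-1, 2.5) (footprint 27.5×29) is included at this height (area 797.50 mm²); Subtracting the remaining from the first: starting from the result so far (374.12 mm²), the 27.5×29 cube at (-1, 2.5) partially overlaps it — only the 216.93 mm² overlap (of its 797.50 mm²) is removed, clipping the outline — area = 157.19 mm². Overall, the cross-section is a single solid region. Net area = 157.19 mm².

157.19 mm²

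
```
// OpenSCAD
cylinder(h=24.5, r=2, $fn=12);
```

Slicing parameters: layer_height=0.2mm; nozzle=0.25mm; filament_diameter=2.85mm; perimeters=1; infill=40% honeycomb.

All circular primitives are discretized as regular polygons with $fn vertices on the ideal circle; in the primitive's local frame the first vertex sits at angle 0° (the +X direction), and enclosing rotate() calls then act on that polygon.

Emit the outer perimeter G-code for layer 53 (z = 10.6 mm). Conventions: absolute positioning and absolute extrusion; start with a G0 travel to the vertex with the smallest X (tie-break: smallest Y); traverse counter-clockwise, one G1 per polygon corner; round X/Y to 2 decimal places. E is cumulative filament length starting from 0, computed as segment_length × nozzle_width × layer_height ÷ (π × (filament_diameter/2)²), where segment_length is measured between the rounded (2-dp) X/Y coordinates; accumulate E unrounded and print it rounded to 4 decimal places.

G0 X-2.00 Y0.00 Z10.60
G1 X-1.73 Y-1.00 E0.0081
G1 X-1.00 Y-1.73 E0.0162
G1 X0.00 Y-2.00 E0.0243
G1 X1.00 Y-1.73 E0.0324
G1 X1.73 Y-1.00 E0.0405
G1 X2.00 Y0.00 E0.0487
G1 X1.73 Y1.00 E0.0568
G1 X1.00 Y1.73 E0.0649
G1 X0.00 Y2.00 E0.0730
G1 X-1.00 Y1.73 E0.0811
G1 X-1.73 Y1.00 E0.0892
G1 X-2.00 Y0.00 E0.0973

At z = 10.6 mm: the cylinder: section is a regular 12-gon, circumradius r=2. The outline is a single polygon with 12 vertices. Extrusion per mm of travel: 0.25 × 0.2 / (π × 1.425²) = 0.007838. Accumulating E over each segment gives final E = 0.0973.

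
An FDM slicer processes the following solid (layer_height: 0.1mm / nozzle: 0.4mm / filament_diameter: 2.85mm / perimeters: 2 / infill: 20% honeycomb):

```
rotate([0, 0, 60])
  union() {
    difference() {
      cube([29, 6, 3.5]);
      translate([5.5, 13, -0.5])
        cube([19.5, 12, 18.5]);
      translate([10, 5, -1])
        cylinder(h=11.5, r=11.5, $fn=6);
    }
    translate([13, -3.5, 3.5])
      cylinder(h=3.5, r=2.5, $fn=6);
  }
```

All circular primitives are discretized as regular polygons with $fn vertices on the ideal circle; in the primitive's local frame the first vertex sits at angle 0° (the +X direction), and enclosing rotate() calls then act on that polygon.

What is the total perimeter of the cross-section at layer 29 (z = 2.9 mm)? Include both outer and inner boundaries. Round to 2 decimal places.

37.95 mm

At z = 2.9 mm: the cube (footprint 29×6) is included at this height (perimeter 70.00 mm); the 19.5×12 cube at (5.5, 13) contributes its full rectangle (perimeter 63.00 mm); the r=11.5 cylinder at (10, 5) contributes a regular 6-gon of circumradius 11.5 (perimeter = 2·6·11.500·sin(180°/6) = 69.00 mm); Subtracting the remaining from the first: starting from the 29×6 cube, the 19.5×12 cube at (5.5, 13) misses the remaining region (no effect); the r=11.5 cylinder at (10, 5) partially overlaps it — only the 119.83 mm² overlap (of its 343.60 mm²) is removed, clipping the outline — boundary = 37.95 mm; the cylinder at (13, -3.5) does not reach this height (z outside [3.5, 7]); Combining (union): only that combined region is present, so the union is just that shape — boundary = 37.95 mm; (rotated 60° about Z; rotation is an isometry so areas/perimeters/island counts are preserved). Overall, the cross-section has 2 separate islands. Total boundary length (outer) = 37.95 mm.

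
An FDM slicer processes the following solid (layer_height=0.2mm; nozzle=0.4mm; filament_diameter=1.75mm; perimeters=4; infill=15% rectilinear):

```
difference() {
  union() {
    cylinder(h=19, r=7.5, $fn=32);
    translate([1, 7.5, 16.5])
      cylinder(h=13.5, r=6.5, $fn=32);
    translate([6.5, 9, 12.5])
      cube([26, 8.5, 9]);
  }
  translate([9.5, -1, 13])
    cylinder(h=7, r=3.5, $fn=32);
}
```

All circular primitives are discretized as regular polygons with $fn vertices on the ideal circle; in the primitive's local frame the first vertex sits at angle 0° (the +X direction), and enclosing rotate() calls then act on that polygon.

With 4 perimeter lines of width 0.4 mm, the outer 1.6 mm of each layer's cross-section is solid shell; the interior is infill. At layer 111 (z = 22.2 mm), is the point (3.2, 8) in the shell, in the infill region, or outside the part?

infill

At z = 22.2 mm: the cylinder is absent (z outside [0, 19]); the cylinder at (1, 7.5): section is a regular 32-gon, circumradius r=6.5; the cube at (6.5, 9) is not intersected at this z (z outside [12.5, 21.5]); Taking the union: only the r=6.5 cylinder at (1, 7.5) is present, so the union is just that shape — 1 connected region; the cylinder at (9.5, -1) does not reach this height (z outside [13, 20]); Taking the first minus the rest: none of the subtracted shapes is present at this height, so the result so far is unchanged — 1 connected region. Overall, the cross-section is a single solid region. The nearest boundary edge runs (7.38, 8.77)→(7.01, 9.99); distance from the point to it = 4.22 mm. The point is inside the cross-section and 4.22 mm from the nearest boundary — more than the 1.6 mm shell width (4 × 0.4), so it's in the infill interior.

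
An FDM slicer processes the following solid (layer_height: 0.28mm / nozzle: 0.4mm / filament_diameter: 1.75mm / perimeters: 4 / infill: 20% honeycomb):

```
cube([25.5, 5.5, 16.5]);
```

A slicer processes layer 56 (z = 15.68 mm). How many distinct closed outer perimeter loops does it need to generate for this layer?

At z = 15.68 mm: the 25.5×5.5 cube contributes its full rectangle. The result has 1 disconnected region.

1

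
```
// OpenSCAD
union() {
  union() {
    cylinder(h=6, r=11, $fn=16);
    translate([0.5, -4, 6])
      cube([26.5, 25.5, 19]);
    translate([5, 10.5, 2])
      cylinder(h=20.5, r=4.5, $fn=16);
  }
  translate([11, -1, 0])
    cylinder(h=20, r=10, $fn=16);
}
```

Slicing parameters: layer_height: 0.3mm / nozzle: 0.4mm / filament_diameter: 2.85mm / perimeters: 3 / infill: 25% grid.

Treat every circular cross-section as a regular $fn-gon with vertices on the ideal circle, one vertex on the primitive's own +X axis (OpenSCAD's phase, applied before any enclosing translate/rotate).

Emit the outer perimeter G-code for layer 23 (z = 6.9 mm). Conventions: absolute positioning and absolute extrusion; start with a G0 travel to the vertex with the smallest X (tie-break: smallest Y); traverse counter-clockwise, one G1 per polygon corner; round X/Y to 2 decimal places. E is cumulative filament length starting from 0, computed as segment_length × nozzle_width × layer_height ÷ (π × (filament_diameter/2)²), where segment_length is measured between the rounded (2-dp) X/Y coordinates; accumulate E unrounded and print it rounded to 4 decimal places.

G0 X0.50 Y-4.00 Z6.90
G1 X1.60 Y-4.00 E0.0207
G1 X1.76 Y-4.83 E0.0366
G1 X3.93 Y-8.07 E0.1099
G1 X7.17 Y-10.24 E0.1833
G1 X11.00 Y-11.00 E0.2567
G1 X14.83 Y-10.24 E0.3302
G1 X18.07 Y-8.07 E0.4035
G1 X20.24 Y-4.83 E0.4769
G1 X20.40 Y-4.00 E0.4928
G1 X27.00 Y-4.00 E0.6170
G1 X27.00 Y21.50 E1.0966
G1 X0.50 Y21.50 E1.5951
G1 X0.50 Y-4.00 E2.0748

At z = 6.9 mm: the cylinder is absent (z outside [0, 6]); the 26.5×25.5 cube at (0.5, -4) contributes its full rectangle; the cylinder at (5, 10.5): section is a regular 16-gon, circumradius r=4.5; Taking the union: the r=4.5 cylinder at (5, 10.5) lies entirely inside the 26.5×25.5 cube at (0.5, -4), so the union is just the 26.5×25.5 cube at (0.5, -4) — 1 connected region; the r=10 cylinder at (11, -1) gives a regular 16-gon of circumradius 10 (constant along its height); Merging all regions: the regions partially overlap (shared area 211.28 mm²), so overlapping operands fuse into one piece — 1 connected region. The outline is a single polygon with 13 vertices. Extrusion per mm of travel: 0.4 × 0.3 / (π × 1.425²) = 0.018811. Accumulating E over each segment gives final E = 2.0748.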